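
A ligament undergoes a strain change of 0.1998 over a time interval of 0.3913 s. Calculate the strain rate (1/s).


strain_rate = delta_strain / delta_t
strain_rate = 0.1998 / 0.3913
strain_rate = 0.5106


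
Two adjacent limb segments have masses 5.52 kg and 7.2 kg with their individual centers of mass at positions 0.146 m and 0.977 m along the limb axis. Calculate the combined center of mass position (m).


COM = (m1*x1 + m2*x2) / (m1 + m2)
COM = (5.52*0.146 + 7.2*0.977) / (5.52 + 7.2)
Numerator = 7.8403
Denominator = 12.7200
COM = 0.6164


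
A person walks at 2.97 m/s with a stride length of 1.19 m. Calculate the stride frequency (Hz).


f = v / stride_length
f = 2.97 / 1.19
f = 2.4958


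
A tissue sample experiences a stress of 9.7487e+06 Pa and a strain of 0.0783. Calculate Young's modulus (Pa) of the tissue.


E = stress / strain
E = 9.7487e+06 / 0.0783
E = 1.2450e+08


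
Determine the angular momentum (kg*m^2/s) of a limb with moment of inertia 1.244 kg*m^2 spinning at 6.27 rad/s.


L = I * omega
L = 1.244 * 6.27
L = 7.7999


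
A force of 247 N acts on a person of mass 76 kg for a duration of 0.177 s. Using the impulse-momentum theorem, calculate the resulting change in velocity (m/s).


J = F * dt = 247 * 0.177 = 43.7190 N*s
delta_v = J / m
delta_v = 43.7190 / 76
delta_v = 0.5753


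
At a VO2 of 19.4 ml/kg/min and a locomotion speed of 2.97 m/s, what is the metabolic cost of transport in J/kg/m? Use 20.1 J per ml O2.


Power per kg = VO2 * 20.1 / 60
Power per kg = 19.4 * 20.1 / 60 = 6.4990 W/kg
Cost = power_per_kg / speed
Cost = 6.4990 / 2.97
Cost = 2.1882


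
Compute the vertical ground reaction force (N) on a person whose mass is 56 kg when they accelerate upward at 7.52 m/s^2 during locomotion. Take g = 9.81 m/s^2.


GRF = m * (g + a)
GRF = 56 * (9.81 + 7.52)
GRF = 56 * 17.3300
GRF = 970.4800


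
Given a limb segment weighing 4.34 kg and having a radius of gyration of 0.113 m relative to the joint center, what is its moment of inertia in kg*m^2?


I = m * k^2
I = 4.34 * 0.113^2
k^2 = 0.0128
I = 0.0554


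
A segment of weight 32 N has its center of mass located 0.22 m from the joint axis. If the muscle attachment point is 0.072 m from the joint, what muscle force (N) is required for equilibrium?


F_muscle = W * d_load / d_muscle
F_muscle = 32 * 0.22 / 0.072
Numerator = 7.0400
F_muscle = 97.7778


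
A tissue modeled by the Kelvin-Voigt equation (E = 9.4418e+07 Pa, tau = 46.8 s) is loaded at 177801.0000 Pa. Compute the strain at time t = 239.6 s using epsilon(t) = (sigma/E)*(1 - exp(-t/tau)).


epsilon(t) = (sigma/E) * (1 - exp(-t/tau))
sigma/E = 177801.0000 / 9.4418e+07 = 0.0019
exp(-t/tau) = exp(-239.6 / 46.8) = 0.0060
epsilon = 0.0019 * (1 - 0.0060)
epsilon = 0.0019


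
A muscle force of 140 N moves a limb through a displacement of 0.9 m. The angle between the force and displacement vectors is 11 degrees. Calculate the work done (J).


W = F * d * cos(theta)
theta = 11 deg = 0.1920 rad
cos(theta) = 0.9816
W = 140 * 0.9 * 0.9816
W = 123.6850


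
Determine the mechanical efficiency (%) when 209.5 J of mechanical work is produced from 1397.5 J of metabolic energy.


eta = (W_mech / E_meta) * 100
eta = (209.5 / 1397.5) * 100
ratio = 0.1499
eta = 14.9911


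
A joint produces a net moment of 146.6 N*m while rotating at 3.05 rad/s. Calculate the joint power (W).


P = M * omega
P = 146.6 * 3.05
P = 447.1300


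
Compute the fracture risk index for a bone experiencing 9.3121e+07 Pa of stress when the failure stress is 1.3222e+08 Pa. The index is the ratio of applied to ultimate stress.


FRI = applied / ultimate
FRI = 9.3121e+07 / 1.3222e+08
FRI = 0.7043


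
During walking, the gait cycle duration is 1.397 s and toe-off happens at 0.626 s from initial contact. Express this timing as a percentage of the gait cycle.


pct = (event_time / cycle_time) * 100
pct = (0.626 / 1.397) * 100
ratio = 0.4481
pct = 44.8103


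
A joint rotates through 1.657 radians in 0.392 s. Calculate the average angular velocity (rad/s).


omega = delta_theta / delta_t
omega = 1.657 / 0.392
omega = 4.2270


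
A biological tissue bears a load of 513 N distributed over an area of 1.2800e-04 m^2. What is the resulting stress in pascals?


stress = F / A
stress = 513 / 1.2800e-04
stress = 4.0078e+06


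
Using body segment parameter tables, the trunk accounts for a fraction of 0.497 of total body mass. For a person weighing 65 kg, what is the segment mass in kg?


m_segment = body_mass * fraction
m_segment = 65 * 0.497
m_segment = 32.3050


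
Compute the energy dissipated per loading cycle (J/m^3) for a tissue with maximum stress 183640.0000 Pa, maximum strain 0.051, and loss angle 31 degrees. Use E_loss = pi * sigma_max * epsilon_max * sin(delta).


E_loss = pi * sigma_max * epsilon_max * sin(delta)
delta = 31 deg = 0.5411 rad
sin(delta) = 0.5150
E_loss = pi * 183640.0000 * 0.051 * 0.5150
E_loss = 15153.9786


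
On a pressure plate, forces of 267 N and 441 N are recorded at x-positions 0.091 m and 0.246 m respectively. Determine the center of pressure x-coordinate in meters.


COP_x = (F1*x1 + F2*x2) / (F1 + F2)
COP_x = (267*0.091 + 441*0.246) / (267 + 441)
Numerator = 132.7830
Denominator = 708
COP_x = 0.1875


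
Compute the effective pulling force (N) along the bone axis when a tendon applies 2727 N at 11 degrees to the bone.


F_eff = F_tendon * cos(theta)
theta = 11 deg = 0.1920 rad
cos(theta) = 0.9816
F_eff = 2727 * 0.9816
F_eff = 2676.8973


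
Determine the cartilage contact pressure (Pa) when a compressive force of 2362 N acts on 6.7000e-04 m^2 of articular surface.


P = F / A
P = 2362 / 6.7000e-04
P = 3.5254e+06


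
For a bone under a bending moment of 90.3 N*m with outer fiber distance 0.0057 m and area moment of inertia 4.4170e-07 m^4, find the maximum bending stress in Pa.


sigma = M * c / I
sigma = 90.3 * 0.0057 / 4.4170e-07
M * c = 0.5147
sigma = 1.1653e+06


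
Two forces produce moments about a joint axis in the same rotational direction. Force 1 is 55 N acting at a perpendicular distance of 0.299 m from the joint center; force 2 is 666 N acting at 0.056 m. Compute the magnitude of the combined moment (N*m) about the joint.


M = F1 * d1 + F2 * d2
M = 55 * 0.299 + 666 * 0.056
M = 16.4450 + 37.2960
M = 53.7410


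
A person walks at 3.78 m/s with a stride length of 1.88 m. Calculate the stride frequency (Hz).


f = v / stride_length
f = 3.78 / 1.88
f = 2.0106


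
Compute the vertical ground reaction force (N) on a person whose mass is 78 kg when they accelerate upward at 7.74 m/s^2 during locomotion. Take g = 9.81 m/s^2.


GRF = m * (g + a)
GRF = 78 * (9.81 + 7.74)
GRF = 78 * 17.5500
GRF = 1368.9000


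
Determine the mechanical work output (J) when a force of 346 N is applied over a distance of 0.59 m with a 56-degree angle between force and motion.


W = F * d * cos(theta)
theta = 56 deg = 0.9774 rad
cos(theta) = 0.5592
W = 346 * 0.59 * 0.5592
W = 114.1536


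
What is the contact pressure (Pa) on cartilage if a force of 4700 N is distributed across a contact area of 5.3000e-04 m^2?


P = F / A
P = 4700 / 5.3000e-04
P = 8.8679e+06


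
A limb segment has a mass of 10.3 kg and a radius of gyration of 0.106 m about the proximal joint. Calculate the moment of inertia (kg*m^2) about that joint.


I = m * k^2
I = 10.3 * 0.106^2
k^2 = 0.0112
I = 0.1157


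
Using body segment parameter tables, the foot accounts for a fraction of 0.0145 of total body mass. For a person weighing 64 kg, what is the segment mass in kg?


m_segment = body_mass * fraction
m_segment = 64 * 0.0145
m_segment = 0.9280


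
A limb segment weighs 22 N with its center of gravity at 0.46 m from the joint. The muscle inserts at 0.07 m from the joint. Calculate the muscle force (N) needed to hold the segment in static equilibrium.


F_muscle = W * d_load / d_muscle
F_muscle = 22 * 0.46 / 0.07
Numerator = 10.1200
F_muscle = 144.5714


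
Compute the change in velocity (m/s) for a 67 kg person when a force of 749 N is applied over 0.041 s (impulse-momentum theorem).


J = F * dt = 749 * 0.041 = 30.7090 N*s
delta_v = J / m
delta_v = 30.7090 / 67
delta_v = 0.4583


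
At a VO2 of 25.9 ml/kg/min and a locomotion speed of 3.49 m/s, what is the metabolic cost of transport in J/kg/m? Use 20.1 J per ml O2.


Power per kg = VO2 * 20.1 / 60
Power per kg = 25.9 * 20.1 / 60 = 8.6765 W/kg
Cost = power_per_kg / speed
Cost = 8.6765 / 3.49
Cost = 2.4861


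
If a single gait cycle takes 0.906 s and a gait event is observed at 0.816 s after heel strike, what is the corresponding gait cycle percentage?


pct = (event_time / cycle_time) * 100
pct = (0.816 / 0.906) * 100
ratio = 0.9007
pct = 90.0662


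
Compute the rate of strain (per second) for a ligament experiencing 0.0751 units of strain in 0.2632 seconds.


strain_rate = delta_strain / delta_t
strain_rate = 0.0751 / 0.2632
strain_rate = 0.2853


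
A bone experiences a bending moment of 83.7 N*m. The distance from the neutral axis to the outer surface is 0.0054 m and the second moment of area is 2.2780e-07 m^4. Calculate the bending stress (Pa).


sigma = M * c / I
sigma = 83.7 * 0.0054 / 2.2780e-07
M * c = 0.4520
sigma = 1.9841e+06


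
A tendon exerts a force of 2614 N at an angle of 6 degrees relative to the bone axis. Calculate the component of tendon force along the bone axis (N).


F_eff = F_tendon * cos(theta)
theta = 6 deg = 0.1047 rad
cos(theta) = 0.9945
F_eff = 2614 * 0.9945
F_eff = 2599.6802


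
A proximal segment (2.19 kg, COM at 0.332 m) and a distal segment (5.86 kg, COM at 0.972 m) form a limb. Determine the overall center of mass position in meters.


COM = (m1*x1 + m2*x2) / (m1 + m2)
COM = (2.19*0.332 + 5.86*0.972) / (2.19 + 5.86)
Numerator = 6.4230
Denominator = 8.0500
COM = 0.7979


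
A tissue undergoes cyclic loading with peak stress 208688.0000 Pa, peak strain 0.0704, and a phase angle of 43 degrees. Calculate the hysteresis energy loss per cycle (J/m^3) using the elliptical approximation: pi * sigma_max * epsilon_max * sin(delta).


E_loss = pi * sigma_max * epsilon_max * sin(delta)
delta = 43 deg = 0.7505 rad
sin(delta) = 0.6820
E_loss = pi * 208688.0000 * 0.0704 * 0.6820
E_loss = 31477.7252


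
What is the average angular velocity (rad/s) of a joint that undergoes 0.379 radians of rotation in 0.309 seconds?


omega = delta_theta / delta_t
omega = 0.379 / 0.309
omega = 1.2265


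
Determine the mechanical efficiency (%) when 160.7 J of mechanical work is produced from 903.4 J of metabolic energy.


eta = (W_mech / E_meta) * 100
eta = (160.7 / 903.4) * 100
ratio = 0.1779
eta = 17.7884


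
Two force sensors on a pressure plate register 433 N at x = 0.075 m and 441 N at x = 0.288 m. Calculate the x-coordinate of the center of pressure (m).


COP_x = (F1*x1 + F2*x2) / (F1 + F2)
COP_x = (433*0.075 + 441*0.288) / (433 + 441)
Numerator = 159.4830
Denominator = 874
COP_x = 0.1825


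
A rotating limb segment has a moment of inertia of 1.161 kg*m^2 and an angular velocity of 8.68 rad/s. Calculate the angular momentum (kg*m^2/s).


L = I * omega
L = 1.161 * 8.68
L = 10.0775


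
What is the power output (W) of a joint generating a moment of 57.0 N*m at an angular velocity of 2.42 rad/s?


P = M * omega
P = 57.0 * 2.42
P = 137.9400


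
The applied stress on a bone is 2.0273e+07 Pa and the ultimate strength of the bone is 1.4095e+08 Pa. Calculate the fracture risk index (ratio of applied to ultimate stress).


FRI = applied / ultimate
FRI = 2.0273e+07 / 1.4095e+08
FRI = 0.1438


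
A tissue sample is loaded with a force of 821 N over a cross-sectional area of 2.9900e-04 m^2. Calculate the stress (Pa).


stress = F / A
stress = 821 / 2.9900e-04
stress = 2.7458e+06


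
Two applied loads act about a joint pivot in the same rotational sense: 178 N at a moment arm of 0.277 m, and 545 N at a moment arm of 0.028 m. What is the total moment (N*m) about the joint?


M = F1 * d1 + F2 * d2
M = 178 * 0.277 + 545 * 0.028
M = 49.3060 + 15.2600
M = 64.5660


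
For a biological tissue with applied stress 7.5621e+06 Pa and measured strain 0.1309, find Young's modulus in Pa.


E = stress / strain
E = 7.5621e+06 / 0.1309
E = 5.7770e+07


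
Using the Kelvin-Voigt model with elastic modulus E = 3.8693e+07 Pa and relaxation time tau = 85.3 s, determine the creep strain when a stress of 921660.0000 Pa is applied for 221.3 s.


epsilon(t) = (sigma/E) * (1 - exp(-t/tau))
sigma/E = 921660.0000 / 3.8693e+07 = 0.0238
exp(-t/tau) = exp(-221.3 / 85.3) = 0.0747
epsilon = 0.0238 * (1 - 0.0747)
epsilon = 0.0220


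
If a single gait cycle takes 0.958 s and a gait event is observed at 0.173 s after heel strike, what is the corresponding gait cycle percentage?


pct = (event_time / cycle_time) * 100
pct = (0.173 / 0.958) * 100
ratio = 0.1806
pct = 18.0585


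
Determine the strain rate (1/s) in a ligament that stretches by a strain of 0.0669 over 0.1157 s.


strain_rate = delta_strain / delta_t
strain_rate = 0.0669 / 0.1157
strain_rate = 0.5782


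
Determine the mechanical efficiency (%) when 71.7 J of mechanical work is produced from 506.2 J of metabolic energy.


eta = (W_mech / E_meta) * 100
eta = (71.7 / 506.2) * 100
ratio = 0.1416
eta = 14.1644


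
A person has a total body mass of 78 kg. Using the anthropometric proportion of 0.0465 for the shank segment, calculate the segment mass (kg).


m_segment = body_mass * fraction
m_segment = 78 * 0.0465
m_segment = 3.6270


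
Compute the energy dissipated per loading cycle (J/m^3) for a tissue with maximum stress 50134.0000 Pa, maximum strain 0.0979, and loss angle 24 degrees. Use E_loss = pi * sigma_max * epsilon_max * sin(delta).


E_loss = pi * sigma_max * epsilon_max * sin(delta)
delta = 24 deg = 0.4189 rad
sin(delta) = 0.4067
E_loss = pi * 50134.0000 * 0.0979 * 0.4067
E_loss = 6271.5981


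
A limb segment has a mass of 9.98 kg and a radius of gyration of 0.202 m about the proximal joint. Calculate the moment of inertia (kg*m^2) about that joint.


I = m * k^2
I = 9.98 * 0.202^2
k^2 = 0.0408
I = 0.4072


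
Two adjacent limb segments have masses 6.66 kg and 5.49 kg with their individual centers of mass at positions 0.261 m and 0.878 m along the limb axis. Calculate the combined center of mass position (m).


COM = (m1*x1 + m2*x2) / (m1 + m2)
COM = (6.66*0.261 + 5.49*0.878) / (6.66 + 5.49)
Numerator = 6.5585
Denominator = 12.1500
COM = 0.5398


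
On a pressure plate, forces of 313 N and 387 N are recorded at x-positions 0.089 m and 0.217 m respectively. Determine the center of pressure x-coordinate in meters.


COP_x = (F1*x1 + F2*x2) / (F1 + F2)
COP_x = (313*0.089 + 387*0.217) / (313 + 387)
Numerator = 111.8360
Denominator = 700
COP_x = 0.1598


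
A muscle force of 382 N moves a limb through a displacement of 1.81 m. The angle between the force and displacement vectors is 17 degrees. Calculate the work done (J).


W = F * d * cos(theta)
theta = 17 deg = 0.2967 rad
cos(theta) = 0.9563
W = 382 * 1.81 * 0.9563
W = 661.2082


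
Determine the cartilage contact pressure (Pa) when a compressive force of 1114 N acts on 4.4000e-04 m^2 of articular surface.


P = F / A
P = 1114 / 4.4000e-04
P = 2.5318e+06


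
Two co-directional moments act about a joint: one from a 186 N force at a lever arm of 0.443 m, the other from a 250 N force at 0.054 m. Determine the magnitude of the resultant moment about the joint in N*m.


M = F1 * d1 + F2 * d2
M = 186 * 0.443 + 250 * 0.054
M = 82.3980 + 13.5000
M = 95.8980


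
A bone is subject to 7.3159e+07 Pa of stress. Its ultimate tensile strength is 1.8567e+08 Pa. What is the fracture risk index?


FRI = applied / ultimate
FRI = 7.3159e+07 / 1.8567e+08
FRI = 0.3940


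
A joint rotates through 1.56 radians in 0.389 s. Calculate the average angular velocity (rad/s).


omega = delta_theta / delta_t
omega = 1.56 / 0.389
omega = 4.0103


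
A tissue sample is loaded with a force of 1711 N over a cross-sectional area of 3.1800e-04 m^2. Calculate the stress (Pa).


stress = F / A
stress = 1711 / 3.1800e-04
stress = 5.3805e+06


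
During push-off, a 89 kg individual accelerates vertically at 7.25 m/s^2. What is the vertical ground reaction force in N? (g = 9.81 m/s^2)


GRF = m * (g + a)
GRF = 89 * (9.81 + 7.25)
GRF = 89 * 17.0600
GRF = 1518.3400


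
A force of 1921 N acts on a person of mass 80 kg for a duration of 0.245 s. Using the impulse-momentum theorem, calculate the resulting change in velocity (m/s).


J = F * dt = 1921 * 0.245 = 470.6450 N*s
delta_v = J / m
delta_v = 470.6450 / 80
delta_v = 5.8831


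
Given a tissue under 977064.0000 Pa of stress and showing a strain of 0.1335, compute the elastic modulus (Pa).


E = stress / strain
E = 977064.0000 / 0.1335
E = 7.3188e+06


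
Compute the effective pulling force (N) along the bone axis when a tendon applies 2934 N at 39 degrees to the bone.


F_eff = F_tendon * cos(theta)
theta = 39 deg = 0.6807 rad
cos(theta) = 0.7771
F_eff = 2934 * 0.7771
F_eff = 2280.1463


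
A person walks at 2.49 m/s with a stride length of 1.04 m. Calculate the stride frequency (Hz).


f = v / stride_length
f = 2.49 / 1.04
f = 2.3942


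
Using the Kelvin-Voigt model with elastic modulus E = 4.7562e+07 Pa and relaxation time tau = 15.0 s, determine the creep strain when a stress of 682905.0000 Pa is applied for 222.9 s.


epsilon(t) = (sigma/E) * (1 - exp(-t/tau))
sigma/E = 682905.0000 / 4.7562e+07 = 0.0144
exp(-t/tau) = exp(-222.9 / 15.0) = 3.5187e-07
epsilon = 0.0144 * (1 - 3.5187e-07)
epsilon = 0.0144


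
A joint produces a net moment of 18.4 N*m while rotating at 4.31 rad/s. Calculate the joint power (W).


P = M * omega
P = 18.4 * 4.31
P = 79.3040


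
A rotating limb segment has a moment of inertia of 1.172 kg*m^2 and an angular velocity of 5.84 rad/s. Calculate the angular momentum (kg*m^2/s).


L = I * omega
L = 1.172 * 5.84
L = 6.8445


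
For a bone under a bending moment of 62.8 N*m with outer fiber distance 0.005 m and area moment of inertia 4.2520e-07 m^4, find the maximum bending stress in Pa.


sigma = M * c / I
sigma = 62.8 * 0.005 / 4.2520e-07
M * c = 0.3140
sigma = 738476.0113


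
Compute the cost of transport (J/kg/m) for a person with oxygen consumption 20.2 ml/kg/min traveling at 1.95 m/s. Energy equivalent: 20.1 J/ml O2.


Power per kg = VO2 * 20.1 / 60
Power per kg = 20.2 * 20.1 / 60 = 6.7670 W/kg
Cost = power_per_kg / speed
Cost = 6.7670 / 1.95
Cost = 3.4703


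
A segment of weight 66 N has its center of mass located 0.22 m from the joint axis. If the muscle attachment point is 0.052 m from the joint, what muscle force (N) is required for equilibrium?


F_muscle = W * d_load / d_muscle
F_muscle = 66 * 0.22 / 0.052
Numerator = 14.5200
F_muscle = 279.2308


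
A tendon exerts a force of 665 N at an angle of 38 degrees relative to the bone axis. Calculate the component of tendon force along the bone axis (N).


F_eff = F_tendon * cos(theta)
theta = 38 deg = 0.6632 rad
cos(theta) = 0.7880
F_eff = 665 * 0.7880
F_eff = 524.0272


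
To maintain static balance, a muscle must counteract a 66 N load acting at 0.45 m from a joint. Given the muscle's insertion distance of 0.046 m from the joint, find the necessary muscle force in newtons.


F_muscle = W * d_load / d_muscle
F_muscle = 66 * 0.45 / 0.046
Numerator = 29.7000
F_muscle = 645.6522


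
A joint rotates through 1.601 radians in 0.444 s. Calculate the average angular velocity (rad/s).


omega = delta_theta / delta_t
omega = 1.601 / 0.444
omega = 3.6059


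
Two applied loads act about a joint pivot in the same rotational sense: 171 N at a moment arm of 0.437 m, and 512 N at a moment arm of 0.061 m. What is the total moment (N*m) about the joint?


M = F1 * d1 + F2 * d2
M = 171 * 0.437 + 512 * 0.061
M = 74.7270 + 31.2320
M = 105.9590


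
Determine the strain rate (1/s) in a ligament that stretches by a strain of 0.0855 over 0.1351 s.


strain_rate = delta_strain / delta_t
strain_rate = 0.0855 / 0.1351
strain_rate = 0.6329


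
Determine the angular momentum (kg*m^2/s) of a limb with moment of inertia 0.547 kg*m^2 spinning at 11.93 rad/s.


L = I * omega
L = 0.547 * 11.93
L = 6.5257


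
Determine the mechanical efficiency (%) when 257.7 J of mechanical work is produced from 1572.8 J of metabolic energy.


eta = (W_mech / E_meta) * 100
eta = (257.7 / 1572.8) * 100
ratio = 0.1638
eta = 16.3848


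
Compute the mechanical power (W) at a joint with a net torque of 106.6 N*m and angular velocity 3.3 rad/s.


P = M * omega
P = 106.6 * 3.3
P = 351.7800


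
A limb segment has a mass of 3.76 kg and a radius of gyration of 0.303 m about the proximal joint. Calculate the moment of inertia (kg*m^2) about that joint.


I = m * k^2
I = 3.76 * 0.303^2
k^2 = 0.0918
I = 0.3452


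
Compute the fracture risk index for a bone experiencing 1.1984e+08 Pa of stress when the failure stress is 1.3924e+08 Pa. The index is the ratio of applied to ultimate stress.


FRI = applied / ultimate
FRI = 1.1984e+08 / 1.3924e+08
FRI = 0.8607


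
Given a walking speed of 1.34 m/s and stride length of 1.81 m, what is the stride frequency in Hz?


f = v / stride_length
f = 1.34 / 1.81
f = 0.7403


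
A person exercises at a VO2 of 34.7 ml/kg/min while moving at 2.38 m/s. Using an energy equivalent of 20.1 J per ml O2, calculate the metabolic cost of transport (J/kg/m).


Power per kg = VO2 * 20.1 / 60
Power per kg = 34.7 * 20.1 / 60 = 11.6245 W/kg
Cost = power_per_kg / speed
Cost = 11.6245 / 2.38
Cost = 4.8842


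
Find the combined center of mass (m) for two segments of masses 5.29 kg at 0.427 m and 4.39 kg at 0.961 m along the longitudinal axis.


COM = (m1*x1 + m2*x2) / (m1 + m2)
COM = (5.29*0.427 + 4.39*0.961) / (5.29 + 4.39)
Numerator = 6.4776
Denominator = 9.6800
COM = 0.6692


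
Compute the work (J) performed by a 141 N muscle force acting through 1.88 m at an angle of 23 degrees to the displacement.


W = F * d * cos(theta)
theta = 23 deg = 0.4014 rad
cos(theta) = 0.9205
W = 141 * 1.88 * 0.9205
W = 244.0074


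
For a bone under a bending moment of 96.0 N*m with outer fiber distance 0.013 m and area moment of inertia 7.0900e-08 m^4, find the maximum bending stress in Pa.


sigma = M * c / I
sigma = 96.0 * 0.013 / 7.0900e-08
M * c = 1.2480
sigma = 1.7602e+07


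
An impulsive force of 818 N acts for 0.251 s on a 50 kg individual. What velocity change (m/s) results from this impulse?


J = F * dt = 818 * 0.251 = 205.3180 N*s
delta_v = J / m
delta_v = 205.3180 / 50
delta_v = 4.1064


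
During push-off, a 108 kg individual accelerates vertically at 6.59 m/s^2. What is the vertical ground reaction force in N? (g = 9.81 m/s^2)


GRF = m * (g + a)
GRF = 108 * (9.81 + 6.59)
GRF = 108 * 16.4000
GRF = 1771.2000


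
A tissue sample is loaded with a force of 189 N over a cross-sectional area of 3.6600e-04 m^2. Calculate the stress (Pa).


stress = F / A
stress = 189 / 3.6600e-04
stress = 516393.4426


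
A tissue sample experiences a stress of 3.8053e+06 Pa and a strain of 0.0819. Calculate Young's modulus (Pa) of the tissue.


E = stress / strain
E = 3.8053e+06 / 0.0819
E = 4.6463e+07


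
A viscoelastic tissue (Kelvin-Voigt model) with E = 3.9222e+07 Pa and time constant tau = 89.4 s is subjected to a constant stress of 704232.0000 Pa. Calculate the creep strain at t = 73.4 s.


epsilon(t) = (sigma/E) * (1 - exp(-t/tau))
sigma/E = 704232.0000 / 3.9222e+07 = 0.0180
exp(-t/tau) = exp(-73.4 / 89.4) = 0.4400
epsilon = 0.0180 * (1 - 0.4400)
epsilon = 0.0101


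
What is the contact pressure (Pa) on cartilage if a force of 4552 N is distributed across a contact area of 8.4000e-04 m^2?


P = F / A
P = 4552 / 8.4000e-04
P = 5.4190e+06


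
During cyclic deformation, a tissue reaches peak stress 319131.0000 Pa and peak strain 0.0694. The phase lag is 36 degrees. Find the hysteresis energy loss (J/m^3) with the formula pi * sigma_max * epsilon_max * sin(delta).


E_loss = pi * sigma_max * epsilon_max * sin(delta)
delta = 36 deg = 0.6283 rad
sin(delta) = 0.5878
E_loss = pi * 319131.0000 * 0.0694 * 0.5878
E_loss = 40897.5245


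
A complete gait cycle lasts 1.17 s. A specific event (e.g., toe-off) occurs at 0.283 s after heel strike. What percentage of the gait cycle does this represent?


pct = (event_time / cycle_time) * 100
pct = (0.283 / 1.17) * 100
ratio = 0.2419
pct = 24.1880


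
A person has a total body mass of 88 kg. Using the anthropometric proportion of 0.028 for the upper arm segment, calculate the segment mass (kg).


m_segment = body_mass * fraction
m_segment = 88 * 0.028
m_segment = 2.4640


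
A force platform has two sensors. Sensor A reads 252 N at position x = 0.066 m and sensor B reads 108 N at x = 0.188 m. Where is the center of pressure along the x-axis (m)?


COP_x = (F1*x1 + F2*x2) / (F1 + F2)
COP_x = (252*0.066 + 108*0.188) / (252 + 108)
Numerator = 36.9360
Denominator = 360
COP_x = 0.1026


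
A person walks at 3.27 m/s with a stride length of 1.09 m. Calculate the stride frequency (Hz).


f = v / stride_length
f = 3.27 / 1.09
f = 3.0000


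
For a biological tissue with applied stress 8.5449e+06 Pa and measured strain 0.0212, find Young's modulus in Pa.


E = stress / strain
E = 8.5449e+06 / 0.0212
E = 4.0306e+08


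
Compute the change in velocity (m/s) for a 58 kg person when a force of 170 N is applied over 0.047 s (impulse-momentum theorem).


J = F * dt = 170 * 0.047 = 7.9900 N*s
delta_v = J / m
delta_v = 7.9900 / 58
delta_v = 0.1378


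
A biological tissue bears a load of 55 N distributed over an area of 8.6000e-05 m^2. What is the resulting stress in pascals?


stress = F / A
stress = 55 / 8.6000e-05
stress = 639534.8837


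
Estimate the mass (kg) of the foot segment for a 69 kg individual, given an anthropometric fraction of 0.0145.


m_segment = body_mass * fraction
m_segment = 69 * 0.0145
m_segment = 1.0005


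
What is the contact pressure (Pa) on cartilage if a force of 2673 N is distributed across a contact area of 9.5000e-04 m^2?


P = F / A
P = 2673 / 9.5000e-04
P = 2.8137e+06


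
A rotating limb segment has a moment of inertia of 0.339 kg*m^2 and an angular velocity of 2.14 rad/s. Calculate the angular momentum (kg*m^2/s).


L = I * omega
L = 0.339 * 2.14
L = 0.7255


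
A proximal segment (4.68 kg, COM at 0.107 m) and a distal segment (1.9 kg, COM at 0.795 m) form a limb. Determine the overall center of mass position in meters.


COM = (m1*x1 + m2*x2) / (m1 + m2)
COM = (4.68*0.107 + 1.9*0.795) / (4.68 + 1.9)
Numerator = 2.0113
Denominator = 6.5800
COM = 0.3057


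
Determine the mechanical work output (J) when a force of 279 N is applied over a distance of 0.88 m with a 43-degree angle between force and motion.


W = F * d * cos(theta)
theta = 43 deg = 0.7505 rad
cos(theta) = 0.7314
W = 279 * 0.88 * 0.7314
W = 179.5620


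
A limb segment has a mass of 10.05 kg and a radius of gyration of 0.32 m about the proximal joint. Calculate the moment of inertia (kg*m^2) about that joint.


I = m * k^2
I = 10.05 * 0.32^2
k^2 = 0.1024
I = 1.0291


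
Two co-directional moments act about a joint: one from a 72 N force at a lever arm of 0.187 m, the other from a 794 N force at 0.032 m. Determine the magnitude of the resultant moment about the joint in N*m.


M = F1 * d1 + F2 * d2
M = 72 * 0.187 + 794 * 0.032
M = 13.4640 + 25.4080
M = 38.8720


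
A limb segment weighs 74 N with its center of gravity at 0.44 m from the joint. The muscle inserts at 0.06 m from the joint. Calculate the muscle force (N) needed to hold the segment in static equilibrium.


F_muscle = W * d_load / d_muscle
F_muscle = 74 * 0.44 / 0.06
Numerator = 32.5600
F_muscle = 542.6667


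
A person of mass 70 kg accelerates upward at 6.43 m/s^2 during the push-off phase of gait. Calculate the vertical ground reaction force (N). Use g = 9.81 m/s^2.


GRF = m * (g + a)
GRF = 70 * (9.81 + 6.43)
GRF = 70 * 16.2400
GRF = 1136.8000


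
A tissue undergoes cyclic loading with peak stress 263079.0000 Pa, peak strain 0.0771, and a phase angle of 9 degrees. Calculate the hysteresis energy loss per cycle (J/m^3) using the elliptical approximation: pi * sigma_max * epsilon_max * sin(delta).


E_loss = pi * sigma_max * epsilon_max * sin(delta)
delta = 9 deg = 0.1571 rad
sin(delta) = 0.1564
E_loss = pi * 263079.0000 * 0.0771 * 0.1564
E_loss = 9968.3407


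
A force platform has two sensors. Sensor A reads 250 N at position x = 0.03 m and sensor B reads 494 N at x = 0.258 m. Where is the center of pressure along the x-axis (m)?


COP_x = (F1*x1 + F2*x2) / (F1 + F2)
COP_x = (250*0.03 + 494*0.258) / (250 + 494)
Numerator = 134.9520
Denominator = 744
COP_x = 0.1814


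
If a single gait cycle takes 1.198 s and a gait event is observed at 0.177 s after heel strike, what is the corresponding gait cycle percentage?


pct = (event_time / cycle_time) * 100
pct = (0.177 / 1.198) * 100
ratio = 0.1477
pct = 14.7746


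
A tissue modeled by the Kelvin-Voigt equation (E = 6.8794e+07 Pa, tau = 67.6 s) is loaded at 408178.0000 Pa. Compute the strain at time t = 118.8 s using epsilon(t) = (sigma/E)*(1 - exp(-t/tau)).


epsilon(t) = (sigma/E) * (1 - exp(-t/tau))
sigma/E = 408178.0000 / 6.8794e+07 = 0.0059
exp(-t/tau) = exp(-118.8 / 67.6) = 0.1725
epsilon = 0.0059 * (1 - 0.1725)
epsilon = 0.0049


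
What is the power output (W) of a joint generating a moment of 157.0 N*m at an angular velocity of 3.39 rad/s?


P = M * omega
P = 157.0 * 3.39
P = 532.2300


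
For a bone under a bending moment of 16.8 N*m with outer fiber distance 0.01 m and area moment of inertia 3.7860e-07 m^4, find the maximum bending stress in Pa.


sigma = M * c / I
sigma = 16.8 * 0.01 / 3.7860e-07
M * c = 0.1680
sigma = 443740.0951


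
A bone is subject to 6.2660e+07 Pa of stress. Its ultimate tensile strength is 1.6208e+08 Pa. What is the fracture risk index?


FRI = applied / ultimate
FRI = 6.2660e+07 / 1.6208e+08
FRI = 0.3866


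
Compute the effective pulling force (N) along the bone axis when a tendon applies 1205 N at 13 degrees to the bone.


F_eff = F_tendon * cos(theta)
theta = 13 deg = 0.2269 rad
cos(theta) = 0.9744
F_eff = 1205 * 0.9744
F_eff = 1174.1159


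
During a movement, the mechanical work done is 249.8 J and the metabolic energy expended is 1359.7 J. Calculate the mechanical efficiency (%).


eta = (W_mech / E_meta) * 100
eta = (249.8 / 1359.7) * 100
ratio = 0.1837
eta = 18.3717


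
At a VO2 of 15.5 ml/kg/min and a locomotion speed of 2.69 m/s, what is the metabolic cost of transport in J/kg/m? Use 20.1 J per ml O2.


Power per kg = VO2 * 20.1 / 60
Power per kg = 15.5 * 20.1 / 60 = 5.1925 W/kg
Cost = power_per_kg / speed
Cost = 5.1925 / 2.69
Cost = 1.9303


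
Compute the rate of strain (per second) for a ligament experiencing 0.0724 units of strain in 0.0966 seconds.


strain_rate = delta_strain / delta_t
strain_rate = 0.0724 / 0.0966
strain_rate = 0.7495


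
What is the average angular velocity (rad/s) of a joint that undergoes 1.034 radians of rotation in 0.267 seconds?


omega = delta_theta / delta_t
omega = 1.034 / 0.267
omega = 3.8727


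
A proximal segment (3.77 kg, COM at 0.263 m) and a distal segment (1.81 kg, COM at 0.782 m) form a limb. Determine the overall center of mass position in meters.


COM = (m1*x1 + m2*x2) / (m1 + m2)
COM = (3.77*0.263 + 1.81*0.782) / (3.77 + 1.81)
Numerator = 2.4069
Denominator = 5.5800
COM = 0.4313


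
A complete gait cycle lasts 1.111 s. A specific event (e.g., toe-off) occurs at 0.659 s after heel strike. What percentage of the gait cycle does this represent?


pct = (event_time / cycle_time) * 100
pct = (0.659 / 1.111) * 100
ratio = 0.5932
pct = 59.3159


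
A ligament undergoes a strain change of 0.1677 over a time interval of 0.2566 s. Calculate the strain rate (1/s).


strain_rate = delta_strain / delta_t
strain_rate = 0.1677 / 0.2566
strain_rate = 0.6535


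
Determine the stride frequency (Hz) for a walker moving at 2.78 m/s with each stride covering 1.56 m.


f = v / stride_length
f = 2.78 / 1.56
f = 1.7821


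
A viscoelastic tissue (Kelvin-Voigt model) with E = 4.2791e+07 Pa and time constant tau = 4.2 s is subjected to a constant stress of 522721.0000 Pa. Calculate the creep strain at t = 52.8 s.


epsilon(t) = (sigma/E) * (1 - exp(-t/tau))
sigma/E = 522721.0000 / 4.2791e+07 = 0.0122
exp(-t/tau) = exp(-52.8 / 4.2) = 3.4697e-06
epsilon = 0.0122 * (1 - 3.4697e-06)
epsilon = 0.0122


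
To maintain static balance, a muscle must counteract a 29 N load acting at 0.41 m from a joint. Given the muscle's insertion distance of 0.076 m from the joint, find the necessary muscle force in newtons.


F_muscle = W * d_load / d_muscle
F_muscle = 29 * 0.41 / 0.076
Numerator = 11.8900
F_muscle = 156.4474


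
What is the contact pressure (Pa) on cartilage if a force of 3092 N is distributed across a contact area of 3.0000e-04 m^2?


P = F / A
P = 3092 / 3.0000e-04
P = 1.0307e+07


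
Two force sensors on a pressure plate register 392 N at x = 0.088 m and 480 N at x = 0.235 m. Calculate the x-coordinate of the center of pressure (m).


COP_x = (F1*x1 + F2*x2) / (F1 + F2)
COP_x = (392*0.088 + 480*0.235) / (392 + 480)
Numerator = 147.2960
Denominator = 872
COP_x = 0.1689


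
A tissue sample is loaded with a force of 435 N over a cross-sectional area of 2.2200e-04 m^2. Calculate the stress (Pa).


stress = F / A
stress = 435 / 2.2200e-04
stress = 1.9595e+06


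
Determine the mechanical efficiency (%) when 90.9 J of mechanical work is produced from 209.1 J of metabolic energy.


eta = (W_mech / E_meta) * 100
eta = (90.9 / 209.1) * 100
ratio = 0.4347
eta = 43.4720


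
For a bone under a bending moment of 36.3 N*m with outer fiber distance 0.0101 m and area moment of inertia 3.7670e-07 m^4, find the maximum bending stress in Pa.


sigma = M * c / I
sigma = 36.3 * 0.0101 / 3.7670e-07
M * c = 0.3666
sigma = 973267.8524


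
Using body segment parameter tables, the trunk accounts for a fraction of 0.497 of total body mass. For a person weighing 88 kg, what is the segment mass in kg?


m_segment = body_mass * fraction
m_segment = 88 * 0.497
m_segment = 43.7360


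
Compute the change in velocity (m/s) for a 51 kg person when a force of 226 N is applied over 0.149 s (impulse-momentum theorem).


J = F * dt = 226 * 0.149 = 33.6740 N*s
delta_v = J / m
delta_v = 33.6740 / 51
delta_v = 0.6603


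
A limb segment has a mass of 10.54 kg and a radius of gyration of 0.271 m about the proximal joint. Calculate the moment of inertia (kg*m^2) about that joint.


I = m * k^2
I = 10.54 * 0.271^2
k^2 = 0.0734
I = 0.7741


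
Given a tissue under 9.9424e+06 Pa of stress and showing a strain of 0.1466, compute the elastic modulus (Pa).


E = stress / strain
E = 9.9424e+06 / 0.1466
E = 6.7820e+07


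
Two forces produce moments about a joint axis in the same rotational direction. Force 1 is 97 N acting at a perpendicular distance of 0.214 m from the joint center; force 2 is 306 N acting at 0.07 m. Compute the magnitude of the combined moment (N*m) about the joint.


M = F1 * d1 + F2 * d2
M = 97 * 0.214 + 306 * 0.07
M = 20.7580 + 21.4200
M = 42.1780


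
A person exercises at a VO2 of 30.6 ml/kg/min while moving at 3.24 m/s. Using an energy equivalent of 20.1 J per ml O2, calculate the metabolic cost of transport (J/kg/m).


Power per kg = VO2 * 20.1 / 60
Power per kg = 30.6 * 20.1 / 60 = 10.2510 W/kg
Cost = power_per_kg / speed
Cost = 10.2510 / 3.24
Cost = 3.1639


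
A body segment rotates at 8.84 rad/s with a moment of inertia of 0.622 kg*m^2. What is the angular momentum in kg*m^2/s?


L = I * omega
L = 0.622 * 8.84
L = 5.4985


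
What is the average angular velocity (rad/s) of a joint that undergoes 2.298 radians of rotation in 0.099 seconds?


omega = delta_theta / delta_t
omega = 2.298 / 0.099
omega = 23.2121


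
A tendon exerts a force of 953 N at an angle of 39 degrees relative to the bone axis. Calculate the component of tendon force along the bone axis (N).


F_eff = F_tendon * cos(theta)
theta = 39 deg = 0.6807 rad
cos(theta) = 0.7771
F_eff = 953 * 0.7771
F_eff = 740.6201


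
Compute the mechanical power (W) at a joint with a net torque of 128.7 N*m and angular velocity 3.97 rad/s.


P = M * omega
P = 128.7 * 3.97
P = 510.9390


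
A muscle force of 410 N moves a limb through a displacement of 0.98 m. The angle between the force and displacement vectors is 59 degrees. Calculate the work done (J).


W = F * d * cos(theta)
theta = 59 deg = 1.0297 rad
cos(theta) = 0.5150
W = 410 * 0.98 * 0.5150
W = 206.9423


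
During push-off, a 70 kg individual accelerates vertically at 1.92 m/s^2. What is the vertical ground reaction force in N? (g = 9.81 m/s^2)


GRF = m * (g + a)
GRF = 70 * (9.81 + 1.92)
GRF = 70 * 11.7300
GRF = 821.1000


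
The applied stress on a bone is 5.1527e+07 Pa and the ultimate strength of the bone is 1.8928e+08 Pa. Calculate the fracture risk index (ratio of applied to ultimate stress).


FRI = applied / ultimate
FRI = 5.1527e+07 / 1.8928e+08
FRI = 0.2722


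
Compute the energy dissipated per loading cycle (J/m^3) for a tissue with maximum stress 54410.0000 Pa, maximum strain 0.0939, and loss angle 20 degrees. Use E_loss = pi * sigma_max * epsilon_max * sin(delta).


E_loss = pi * sigma_max * epsilon_max * sin(delta)
delta = 20 deg = 0.3491 rad
sin(delta) = 0.3420
E_loss = pi * 54410.0000 * 0.0939 * 0.3420
E_loss = 5489.6654


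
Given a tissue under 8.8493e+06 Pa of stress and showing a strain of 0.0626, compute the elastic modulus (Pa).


E = stress / strain
E = 8.8493e+06 / 0.0626
E = 1.4136e+08


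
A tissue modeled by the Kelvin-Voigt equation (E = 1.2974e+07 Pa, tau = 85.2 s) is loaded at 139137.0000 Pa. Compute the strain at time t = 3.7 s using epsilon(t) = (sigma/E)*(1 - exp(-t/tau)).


epsilon(t) = (sigma/E) * (1 - exp(-t/tau))
sigma/E = 139137.0000 / 1.2974e+07 = 0.0107
exp(-t/tau) = exp(-3.7 / 85.2) = 0.9575
epsilon = 0.0107 * (1 - 0.9575)
epsilon = 4.5576e-04


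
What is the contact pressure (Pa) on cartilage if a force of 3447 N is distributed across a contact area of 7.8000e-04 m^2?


P = F / A
P = 3447 / 7.8000e-04
P = 4.4192e+06


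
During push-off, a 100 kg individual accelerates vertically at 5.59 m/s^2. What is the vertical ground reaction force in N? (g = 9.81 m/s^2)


GRF = m * (g + a)
GRF = 100 * (9.81 + 5.59)
GRF = 100 * 15.4000
GRF = 1540.0000


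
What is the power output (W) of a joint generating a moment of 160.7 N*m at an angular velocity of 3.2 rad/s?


P = M * omega
P = 160.7 * 3.2
P = 514.2400


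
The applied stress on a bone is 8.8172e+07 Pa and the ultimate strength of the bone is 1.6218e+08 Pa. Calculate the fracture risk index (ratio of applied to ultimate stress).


FRI = applied / ultimate
FRI = 8.8172e+07 / 1.6218e+08
FRI = 0.5437


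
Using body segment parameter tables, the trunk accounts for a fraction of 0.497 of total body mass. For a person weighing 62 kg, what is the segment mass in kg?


m_segment = body_mass * fraction
m_segment = 62 * 0.497
m_segment = 30.8140


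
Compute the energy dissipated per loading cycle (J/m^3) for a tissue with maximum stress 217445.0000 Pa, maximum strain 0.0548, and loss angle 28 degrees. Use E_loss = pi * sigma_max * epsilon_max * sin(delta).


E_loss = pi * sigma_max * epsilon_max * sin(delta)
delta = 28 deg = 0.4887 rad
sin(delta) = 0.4695
E_loss = pi * 217445.0000 * 0.0548 * 0.4695
E_loss = 17574.7497
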